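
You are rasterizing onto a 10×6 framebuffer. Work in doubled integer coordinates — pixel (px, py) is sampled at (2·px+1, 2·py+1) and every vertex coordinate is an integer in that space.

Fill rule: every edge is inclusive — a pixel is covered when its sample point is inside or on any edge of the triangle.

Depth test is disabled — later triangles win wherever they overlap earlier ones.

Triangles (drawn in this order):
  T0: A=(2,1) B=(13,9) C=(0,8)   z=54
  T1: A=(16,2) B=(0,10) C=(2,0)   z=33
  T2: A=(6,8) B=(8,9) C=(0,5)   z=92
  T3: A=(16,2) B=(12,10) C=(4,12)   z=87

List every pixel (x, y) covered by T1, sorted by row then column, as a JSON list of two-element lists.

T0:
  2·area = 93
  edge (2, 1)→(13, 9): d=(11,8) inclusive
  edge (13, 9)→(0, 8): d=(-13,-1) inclusive
  edge (0, 8)→(2, 1): d=(2,-7) inclusive
    (1,1)@(3, 3): e=[14,68,11] → X
    (2,1)@(5, 3): e=[-2,70,25] → .
    (0,2)@(1, 5): e=[52,40,1] → X
    (2,2)@(5, 5): e=[20,44,29] → X
    (3,2)@(7, 5): e=[4,46,43] → X
    (4,2)@(9, 5): e=[-12,48,57] → .
    (0,3)@(1, 7): e=[74,14,5] → X
    (4,3)@(9, 7): e=[10,22,61] → X
    (5,3)@(11, 7): e=[-6,24,75] → .
    (0,4)@(1, 9): e=[96,-12,9] → .
    (1,4)@(3, 9): e=[80,-10,23] → .
    (2,4)@(5, 9): e=[64,-8,37] → .
    (6,4)@(13, 9): e=[0,0,93] → X  [on edge]
  covered (11 px):
    . . . . . . . . . .
    . X . . . . . . . .
    X X X X . . . . . .
    X X X X X . . . . .
    . . . . . . X . . .
    . . . . . . . . . .
T1:
  2·area = 144
  edge (16, 2)→(0, 10): d=(-16,8) inclusive
  edge (0, 10)→(2, 0): d=(2,-10) inclusive
  edge (2, 0)→(16, 2): d=(14,2) inclusive
    (1,0)@(3, 1): e=[120,12,12] → X
    (2,0)@(5, 1): e=[104,32,8] → X
    (3,0)@(7, 1): e=[88,52,4] → X
    (4,0)@(9, 1): e=[72,72,0] → X  [on edge]
    (5,0)@(11, 1): e=[56,92,-4] → .
    (1,1)@(3, 3): e=[88,16,40] → X
    (5,1)@(11, 3): e=[24,96,24] → X
    (6,1)@(13, 3): e=[8,116,20] → X
    (7,1)@(15, 3): e=[-8,136,16] → .
    (0,2)@(1, 5): e=[72,0,72] → X  [on edge]
    (5,2)@(11, 5): e=[-8,100,52] → .
    (6,2)@(13, 5): e=[-24,120,48] → .
  covered (19 px):
    . X X X X . . . . .
    . X X X X X X . . .
    X X X X X . . . . .
    X X X . . . . . . .
    X . . . . . . . . .
    . . . . . . . . . .
T2:
  degenerate (2·area = 0) — covers nothing
T3:
  2·area = 56
  edge (16, 2)→(12, 10): d=(-4,8) inclusive
  edge (12, 10)→(4, 12): d=(-8,2) inclusive
  edge (4, 12)→(16, 2): d=(12,-10) inclusive
    (7,1)@(15, 3): e=[4,50,2] → X
    (8,1)@(17, 3): e=[-12,46,22] → .
    (6,2)@(13, 5): e=[12,38,6] → X
    (7,2)@(15, 5): e=[-4,34,26] → .
    (5,3)@(11, 7): e=[20,26,10] → X
    (7,3)@(15, 7): e=[-12,18,50] → .
    (4,4)@(9, 9): e=[28,14,14] → X
    (6,4)@(13, 9): e=[-4,6,54] → .
    (3,5)@(7, 11): e=[36,2,18] → X
    (4,5)@(9, 11): e=[20,-2,38] → .
    (5,5)@(11, 11): e=[4,-6,58] → .
  covered (7 px):
    . . . . . . . . . .
    . . . . . . . X . .
    . . . . . . X . . .
    . . . . . X X . . .
    . . . . X X . . . .
    . . . X . . . . . .

Result: [[1,0],[2,0],[3,0],[4,0],[1,1],[2,1],[3,1],[4,1],[5,1],[6,1],[0,2],[1,2],[2,2],[3,2],[4,2],[0,3],[1,3],[2,3],[0,4]]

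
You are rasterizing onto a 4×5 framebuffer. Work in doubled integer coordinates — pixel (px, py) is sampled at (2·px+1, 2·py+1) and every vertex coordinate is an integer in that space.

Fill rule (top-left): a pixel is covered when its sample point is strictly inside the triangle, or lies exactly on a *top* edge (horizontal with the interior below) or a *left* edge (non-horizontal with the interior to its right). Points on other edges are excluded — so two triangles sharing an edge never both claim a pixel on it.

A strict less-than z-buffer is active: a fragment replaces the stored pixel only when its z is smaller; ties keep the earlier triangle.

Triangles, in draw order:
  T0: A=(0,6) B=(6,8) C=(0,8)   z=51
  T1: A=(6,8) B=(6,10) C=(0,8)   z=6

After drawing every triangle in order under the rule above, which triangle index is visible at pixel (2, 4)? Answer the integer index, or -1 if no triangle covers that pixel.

T0:
  2·area = 12
  edge (0, 6)→(6, 8): d=(6,2) right/bottom  bias=-1
  edge (6, 8)→(0, 8): d=(-6,0) right/bottom  bias=-1
  edge (0, 8)→(0, 6): d=(0,-2) top-left  bias=+0
    (0,3)@(1, 7): e=[4,6,2] → X
    (1,3)@(3, 7): e=[0,6,6] → .  [on edge]
    (0,4)@(1, 9): e=[16,-6,2] → .
  covered (1 px):
    . . . .
    . . . .
    . . . .
    X . . .
    . . . .
T1:
  2·area = 12
  edge (6, 8)→(6, 10): d=(0,2) right/bottom  bias=-1
  edge (6, 10)→(0, 8): d=(-6,-2) top-left  bias=+0
  edge (0, 8)→(6, 8): d=(6,0) top-left  bias=+0
    (1,4)@(3, 9): e=[6,0,6] → X  [on edge]
    (2,4)@(5, 9): e=[2,4,6] → X
    (3,4)@(7, 9): e=[-2,8,6] → .
  covered (2 px):
    . . . .
    . . . .
    . . . .
    . . . .
    . X X .

Z-buffer (winner per pixel, '.' = empty):
  . . . .
  . . . .
  . . . .
  0 . . .
  . 1 1 .

Final: 1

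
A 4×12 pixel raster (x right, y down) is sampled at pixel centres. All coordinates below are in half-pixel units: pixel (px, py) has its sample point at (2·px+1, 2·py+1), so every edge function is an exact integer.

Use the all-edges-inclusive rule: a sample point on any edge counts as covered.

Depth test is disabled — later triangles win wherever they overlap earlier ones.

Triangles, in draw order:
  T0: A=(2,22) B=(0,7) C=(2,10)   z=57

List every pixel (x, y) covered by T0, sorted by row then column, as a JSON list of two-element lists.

T0:
  2·area = 24
  edge (2, 22)→(0, 7): d=(-2,-15) inclusive
  edge (0, 7)→(2, 10): d=(2,3) inclusive
  edge (2, 10)→(2, 22): d=(0,12) inclusive
    (0,4)@(1, 9): e=[11,1,12] → █
    (1,4)@(3, 9): e=[41,-5,-12] → ·
    (0,5)@(1, 11): e=[7,5,12] → █
    (1,5)@(3, 11): e=[37,-1,-12] → ·
    (0,6)@(1, 13): e=[3,9,12] → █
    (1,6)@(3, 13): e=[33,3,-12] → ·
    (0,7)@(1, 15): e=[-1,13,12] → ·
  covered (3 px):
    · · · ·
    · · · ·
    · · · ·
    · · · ·
    █ · · ·
    █ · · ·
    █ · · ·
    · · · ·
    · · · ·
    · · · ·
    · · · ·
    · · · ·

Result: [[0,4],[0,5],[0,6]]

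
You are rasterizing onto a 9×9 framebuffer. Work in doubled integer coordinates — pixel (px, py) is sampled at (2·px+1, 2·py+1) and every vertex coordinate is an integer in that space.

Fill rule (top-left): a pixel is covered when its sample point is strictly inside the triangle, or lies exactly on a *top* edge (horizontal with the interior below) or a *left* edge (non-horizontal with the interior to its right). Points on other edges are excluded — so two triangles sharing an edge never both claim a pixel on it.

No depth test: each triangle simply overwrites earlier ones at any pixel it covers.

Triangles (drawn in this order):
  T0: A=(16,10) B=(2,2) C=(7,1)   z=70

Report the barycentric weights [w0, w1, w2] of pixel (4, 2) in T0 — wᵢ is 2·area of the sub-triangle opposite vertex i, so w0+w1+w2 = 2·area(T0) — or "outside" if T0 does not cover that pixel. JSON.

T0:
  2·area = 54
  edge (16, 10)→(2, 2): d=(-14,-8) top-left  bias=+0
  edge (2, 2)→(7, 1): d=(5,-1) top-left  bias=+0
  edge (7, 1)→(16, 10): d=(9,9) right/bottom  bias=-1
    (3,0)@(7, 1): e=[54,0,0] → ·  [on edge]
    (2,1)@(5, 3): e=[10,8,36] → #
    (3,1)@(7, 3): e=[26,10,18] → #
    (4,1)@(9, 3): e=[42,12,0] → ·  [on edge]
    (2,2)@(5, 5): e=[-18,18,54] → ·
    (3,2)@(7, 5): e=[-2,20,36] → ·
    (4,2)@(9, 5): e=[14,22,18] → #
    (5,2)@(11, 5): e=[30,24,0] → ·  [on edge]
    (4,3)@(9, 7): e=[-14,32,36] → ·
    (5,3)@(11, 7): e=[2,34,18] → #
    (6,3)@(13, 7): e=[18,36,0] → ·  [on edge]
    (5,4)@(11, 9): e=[-26,44,36] → ·
    (7,4)@(15, 9): e=[6,48,0] → ·  [on edge]
    (8,5)@(17, 11): e=[-6,60,0] → ·  [on edge]
  covered (4 px):
    · · · · · · · · ·
    · · # # · · · · ·
    · · · · # · · · ·
    · · · · · # · · ·
    · · · · · · · · ·
    · · · · · · · · ·
    · · · · · · · · ·
    · · · · · · · · ·
    · · · · · · · · ·

Answer: [22,18,14]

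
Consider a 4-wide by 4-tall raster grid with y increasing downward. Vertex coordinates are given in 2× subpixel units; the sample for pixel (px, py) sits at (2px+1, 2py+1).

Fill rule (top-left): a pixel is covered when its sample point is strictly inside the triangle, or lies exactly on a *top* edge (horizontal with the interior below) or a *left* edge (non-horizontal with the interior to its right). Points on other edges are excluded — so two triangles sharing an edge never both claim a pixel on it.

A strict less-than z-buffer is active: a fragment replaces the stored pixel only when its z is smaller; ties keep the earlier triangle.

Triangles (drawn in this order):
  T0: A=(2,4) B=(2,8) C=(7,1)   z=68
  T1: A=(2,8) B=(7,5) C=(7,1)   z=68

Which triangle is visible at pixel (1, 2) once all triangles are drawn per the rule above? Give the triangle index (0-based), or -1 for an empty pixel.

T0:
  2·area = 20  (B↔C swapped to make it positive)
  edge (2, 4)→(7, 1): d=(5,-3) top-left  bias=+0
  edge (7, 1)→(2, 8): d=(-5,7) right/bottom  bias=-1
  edge (2, 8)→(2, 4): d=(0,-4) top-left  bias=+0
    (3,0)@(7, 1): e=[0,0,20] → .  [on edge]
    (2,1)@(5, 3): e=[4,4,12] → X
    (3,1)@(7, 3): e=[10,-10,20] → .
    (1,2)@(3, 5): e=[8,8,4] → X
    (2,2)@(5, 5): e=[14,-6,12] → .
    (1,3)@(3, 7): e=[18,-2,4] → .
  covered (2 px):
    . . . .
    . . X .
    . X . .
    . . . .
T1:
  2·area = 20  (B↔C swapped to make it positive)
  edge (2, 8)→(7, 1): d=(5,-7) top-left  bias=+0
  edge (7, 1)→(7, 5): d=(0,4) right/bottom  bias=-1
  edge (7, 5)→(2, 8): d=(-5,3) right/bottom  bias=-1
    (3,0)@(7, 1): e=[0,0,20] → .  [on edge]
    (3,1)@(7, 3): e=[10,0,10] → .  [on edge]
    (2,2)@(5, 5): e=[6,8,6] → X
    (3,2)@(7, 5): e=[20,0,0] → .  [on edge]
    (1,3)@(3, 7): e=[2,16,2] → X
    (2,3)@(5, 7): e=[16,8,-4] → .
    (3,3)@(7, 7): e=[30,0,-10] → .  [on edge]
  covered (2 px):
    . . . .
    . . . .
    . . X .
    . X . .

Z-buffer (winner per pixel, '.' = empty):
  . . . .
  . . 0 .
  . 0 1 .
  . 1 . .

Result: 0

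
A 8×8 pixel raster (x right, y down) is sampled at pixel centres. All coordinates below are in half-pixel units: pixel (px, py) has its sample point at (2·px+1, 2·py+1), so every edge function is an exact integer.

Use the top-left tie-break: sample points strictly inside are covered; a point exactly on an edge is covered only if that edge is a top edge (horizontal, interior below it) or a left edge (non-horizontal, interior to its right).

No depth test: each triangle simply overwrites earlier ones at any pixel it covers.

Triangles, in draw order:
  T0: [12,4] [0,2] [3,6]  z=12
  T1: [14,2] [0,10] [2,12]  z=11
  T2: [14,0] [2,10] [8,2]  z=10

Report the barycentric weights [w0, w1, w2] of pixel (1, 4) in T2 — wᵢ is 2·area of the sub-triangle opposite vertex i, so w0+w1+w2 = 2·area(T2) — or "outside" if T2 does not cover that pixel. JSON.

T0:
  2·area = 42  (B↔C swapped to make it positive)
  edge (12, 4)→(3, 6): d=(-9,2) right/bottom  bias=-1
  edge (3, 6)→(0, 2): d=(-3,-4) top-left  bias=+0
  edge (0, 2)→(12, 4): d=(12,2) right/bottom  bias=-1
    (0,1)@(1, 3): e=[31,1,10] → X
    (1,1)@(3, 3): e=[27,9,6] → X
    (2,1)@(5, 3): e=[23,17,2] → X
    (3,1)@(7, 3): e=[19,25,-2] → .
    (0,2)@(1, 5): e=[13,-5,34] → .
    (1,2)@(3, 5): e=[9,3,30] → X
    (3,2)@(7, 5): e=[1,19,22] → X
    (4,2)@(9, 5): e=[-3,27,18] → .
    (1,3)@(3, 7): e=[-9,-3,54] → .
    (2,3)@(5, 7): e=[-13,5,50] → .
    (3,3)@(7, 7): e=[-17,13,46] → .
  covered (6 px):
    . . . . . . . .
    X X X . . . . .
    . X X X . . . .
    . . . . . . . .
    . . . . . . . .
    . . . . . . . .
    . . . . . . . .
    . . . . . . . .
T1:
  2·area = 44  (B↔C swapped to make it positive)
  edge (14, 2)→(2, 12): d=(-12,10) right/bottom  bias=-1
  edge (2, 12)→(0, 10): d=(-2,-2) top-left  bias=+0
  edge (0, 10)→(14, 2): d=(14,-8) top-left  bias=+0
    (4,2)@(9, 5): e=[14,28,2] → X
    (5,2)@(11, 5): e=[-6,32,18] → .
    (3,3)@(7, 7): e=[10,20,14] → X
    (4,3)@(9, 7): e=[-10,24,30] → .
    (1,4)@(3, 9): e=[26,8,10] → X
    (2,4)@(5, 9): e=[6,12,26] → X
    (3,4)@(7, 9): e=[-14,16,42] → .
    (0,5)@(1, 11): e=[22,0,22] → X  [on edge]
    (2,5)@(5, 11): e=[-18,8,54] → .
    (0,6)@(1, 13): e=[-2,-4,50] → .
    (1,6)@(3, 13): e=[-22,0,66] → .  [on edge]
    (2,7)@(5, 15): e=[-66,0,110] → .  [on edge]
  covered (6 px):
    . . . . . . . .
    . . . . . . . .
    . . . . X . . .
    . . . X . . . .
    . X X . . . . .
    X X . . . . . .
    . . . . . . . .
    . . . . . . . .
T2:
  2·area = 36
  edge (14, 0)→(2, 10): d=(-12,10) right/bottom  bias=-1
  edge (2, 10)→(8, 2): d=(6,-8) top-left  bias=+0
  edge (8, 2)→(14, 0): d=(6,-2) top-left  bias=+0
    (5,0)@(11, 1): e=[18,18,0] → X  [on edge]
    (6,0)@(13, 1): e=[-2,34,4] → .
    (2,1)@(5, 3): e=[54,-18,0] → .  [on edge]
    (4,1)@(9, 3): e=[14,14,8] → X
    (5,1)@(11, 3): e=[-6,30,12] → .
    (3,2)@(7, 5): e=[10,10,16] → X
    (4,2)@(9, 5): e=[-10,26,20] → .
    (2,3)@(5, 7): e=[6,6,24] → X
    (3,3)@(7, 7): e=[-14,22,28] → .
    (1,4)@(3, 9): e=[2,2,32] → X
    (2,4)@(5, 9): e=[-18,18,36] → .
    (1,5)@(3, 11): e=[-22,14,44] → .
  covered (5 px):
    . . . . . X . .
    . . . . X . . .
    . . . X . . . .
    . . X . . . . .
    . X . . . . . .
    . . . . . . . .
    . . . . . . . .
    . . . . . . . .

Result: [2,32,2]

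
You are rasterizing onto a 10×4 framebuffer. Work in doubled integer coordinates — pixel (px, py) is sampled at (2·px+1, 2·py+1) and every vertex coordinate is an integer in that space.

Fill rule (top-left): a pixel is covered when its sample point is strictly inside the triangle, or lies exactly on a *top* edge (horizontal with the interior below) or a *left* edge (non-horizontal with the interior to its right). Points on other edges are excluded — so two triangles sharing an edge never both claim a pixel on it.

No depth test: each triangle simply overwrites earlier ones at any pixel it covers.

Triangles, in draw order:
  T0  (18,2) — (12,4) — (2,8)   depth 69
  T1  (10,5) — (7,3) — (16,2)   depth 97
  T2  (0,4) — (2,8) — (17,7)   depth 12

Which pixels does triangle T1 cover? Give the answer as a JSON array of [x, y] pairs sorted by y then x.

T0:
  2·area = 4  (B↔C swapped to make it positive)
  edge (18, 2)→(2, 8): d=(-16,6) right/bottom  bias=-1
  edge (2, 8)→(12, 4): d=(10,-4) top-left  bias=+0
  edge (12, 4)→(18, 2): d=(6,-2) top-left  bias=+0
    (7,1)@(15, 3): e=[2,2,0] → █  [on edge]
    (8,1)@(17, 3): e=[-10,10,4] → ·
    (4,2)@(9, 5): e=[6,-2,0] → ·  [on edge]
    (7,2)@(15, 5): e=[-30,22,12] → ·
    (1,3)@(3, 7): e=[10,-6,0] → ·  [on edge]
  covered (1 px):
    · · · · · · · · · ·
    · · · · · · · █ · ·
    · · · · · · · · · ·
    · · · · · · · · · ·
T1:
  2·area = 21
  edge (10, 5)→(7, 3): d=(-3,-2) top-left  bias=+0
  edge (7, 3)→(16, 2): d=(9,-1) top-left  bias=+0
  edge (16, 2)→(10, 5): d=(-6,3) right/bottom  bias=-1
    (3,1)@(7, 3): e=[0,0,21] → █  [on edge]
    (4,1)@(9, 3): e=[4,2,15] → █
    (5,1)@(11, 3): e=[8,4,9] → █
    (6,1)@(13, 3): e=[12,6,3] → █
    (7,1)@(15, 3): e=[16,8,-3] → ·
    (3,2)@(7, 5): e=[-6,18,9] → ·
    (4,2)@(9, 5): e=[-2,20,3] → ·
    (5,2)@(11, 5): e=[2,22,-3] → ·
    (6,2)@(13, 5): e=[6,24,-9] → ·
    (6,3)@(13, 7): e=[0,42,-21] → ·  [on edge]
  covered (4 px):
    · · · · · · · · · ·
    · · · █ █ █ █ · · ·
    · · · · · · · · · ·
    · · · · · · · · · ·
T2:
  2·area = 62  (B↔C swapped to make it positive)
  edge (0, 4)→(17, 7): d=(17,3) right/bottom  bias=-1
  edge (17, 7)→(2, 8): d=(-15,1) right/bottom  bias=-1
  edge (2, 8)→(0, 4): d=(-2,-4) top-left  bias=+0
    (0,2)@(1, 5): e=[14,46,2] → █
    (1,2)@(3, 5): e=[8,44,10] → █
    (2,2)@(5, 5): e=[2,42,18] → █
    (3,2)@(7, 5): e=[-4,40,26] → ·
    (0,3)@(1, 7): e=[48,16,-2] → ·
    (1,3)@(3, 7): e=[42,14,6] → █
    (3,3)@(7, 7): e=[30,10,22] → █
    (4,3)@(9, 7): e=[24,8,30] → █
    (5,3)@(11, 7): e=[18,6,38] → █
    (6,3)@(13, 7): e=[12,4,46] → █
    (7,3)@(15, 7): e=[6,2,54] → █
    (8,3)@(17, 7): e=[0,0,62] → ·  [on edge]
  covered (10 px):
    · · · · · · · · · ·
    · · · · · · · · · ·
    █ █ █ · · · · · · ·
    · █ █ █ █ █ █ █ · ·

Result: [[3,1],[4,1],[5,1],[6,1]]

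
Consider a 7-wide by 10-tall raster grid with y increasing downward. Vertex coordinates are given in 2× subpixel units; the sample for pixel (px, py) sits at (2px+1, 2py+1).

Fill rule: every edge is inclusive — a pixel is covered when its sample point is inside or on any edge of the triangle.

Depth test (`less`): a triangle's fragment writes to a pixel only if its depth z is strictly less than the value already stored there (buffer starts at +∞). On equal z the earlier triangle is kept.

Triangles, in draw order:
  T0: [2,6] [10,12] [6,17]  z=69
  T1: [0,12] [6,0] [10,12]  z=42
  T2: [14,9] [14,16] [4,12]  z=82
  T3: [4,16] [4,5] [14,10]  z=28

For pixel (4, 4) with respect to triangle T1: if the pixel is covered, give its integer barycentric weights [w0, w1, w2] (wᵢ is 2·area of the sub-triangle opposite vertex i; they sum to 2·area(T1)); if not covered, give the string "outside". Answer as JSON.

T0:
  2·area = 64
  edge (2, 6)→(10, 12): d=(8,6) inclusive
  edge (10, 12)→(6, 17): d=(-4,5) inclusive
  edge (6, 17)→(2, 6): d=(-4,-11) inclusive
    (1,3)@(3, 7): e=[2,55,7] → #
    (2,3)@(5, 7): e=[-10,45,29] → ·
    (1,4)@(3, 9): e=[18,47,-1] → ·
    (2,4)@(5, 9): e=[6,37,21] → #
    (3,4)@(7, 9): e=[-6,27,43] → ·
    (2,5)@(5, 11): e=[22,29,13] → #
    (3,5)@(7, 11): e=[10,19,35] → #
    (4,5)@(9, 11): e=[-2,9,57] → ·
    (2,6)@(5, 13): e=[38,21,5] → #
    (4,6)@(9, 13): e=[14,1,49] → #
    (5,6)@(11, 13): e=[2,-9,71] → ·
    (2,7)@(5, 15): e=[54,13,-3] → ·
  covered (8 px):
    · · · · · · ·
    · · · · · · ·
    · · · · · · ·
    · # · · · · ·
    · · # · · · ·
    · · # # · · ·
    · · # # # · ·
    · · · # · · ·
    · · · · · · ·
    · · · · · · ·
T1:
  2·area = 120
  edge (0, 12)→(6, 0): d=(6,-12) inclusive
  edge (6, 0)→(10, 12): d=(4,12) inclusive
  edge (10, 12)→(0, 12): d=(-10,0) inclusive
    (2,1)@(5, 3): e=[6,24,90] → #
    (3,1)@(7, 3): e=[30,0,90] → #  [on edge]
    (4,1)@(9, 3): e=[54,-24,90] → ·
    (2,2)@(5, 5): e=[18,32,70] → #
    (4,2)@(9, 5): e=[66,-16,70] → ·
    (1,3)@(3, 7): e=[6,64,50] → #
    (4,3)@(9, 7): e=[78,-8,50] → ·
    (1,4)@(3, 9): e=[18,72,30] → #
    (4,4)@(9, 9): e=[90,0,30] → #  [on edge]
    (5,4)@(11, 9): e=[114,-24,30] → ·
    (0,5)@(1, 11): e=[6,104,10] → #
    (5,5)@(11, 11): e=[126,-16,10] → ·
    (5,7)@(11, 15): e=[150,0,-30] → ·  [on edge]
  covered (16 px):
    · · · · · · ·
    · · # # · · ·
    · · # # · · ·
    · # # # · · ·
    · # # # # · ·
    # # # # # · ·
    · · · · · · ·
    · · · · · · ·
    · · · · · · ·
    · · · · · · ·
T2:
  2·area = 70
  edge (14, 9)→(14, 16): d=(0,7) inclusive
  edge (14, 16)→(4, 12): d=(-10,-4) inclusive
  edge (4, 12)→(14, 9): d=(10,-3) inclusive
    (4,5)@(9, 11): e=[35,30,5] → #
    (5,5)@(11, 11): e=[21,38,11] → #
    (6,5)@(13, 11): e=[7,46,17] → #
    (3,6)@(7, 13): e=[49,2,19] → #
    (3,7)@(7, 15): e=[49,-18,39] → ·
    (4,7)@(9, 15): e=[35,-10,45] → ·
    (5,7)@(11, 15): e=[21,-2,51] → ·
    (6,7)@(13, 15): e=[7,6,57] → #
    (6,8)@(13, 17): e=[7,-14,77] → ·
  covered (8 px):
    · · · · · · ·
    · · · · · · ·
    · · · · · · ·
    · · · · · · ·
    · · · · · · ·
    · · · · # # #
    · · · # # # #
    · · · · · · #
    · · · · · · ·
    · · · · · · ·
T3:
  2·area = 110
  edge (4, 16)→(4, 5): d=(0,-11) inclusive
  edge (4, 5)→(14, 10): d=(10,5) inclusive
  edge (14, 10)→(4, 16): d=(-10,6) inclusive
    (2,3)@(5, 7): e=[11,15,84] → #
    (3,3)@(7, 7): e=[33,5,72] → #
    (4,3)@(9, 7): e=[55,-5,60] → ·
    (2,4)@(5, 9): e=[11,35,64] → #
    (4,4)@(9, 9): e=[55,15,40] → #
    (5,4)@(11, 9): e=[77,5,28] → #
    (6,4)@(13, 9): e=[99,-5,16] → ·
    (2,5)@(5, 11): e=[11,55,44] → #
    (6,5)@(13, 11): e=[99,15,-4] → ·
    (2,6)@(5, 13): e=[11,75,24] → #
    (4,6)@(9, 13): e=[55,55,0] → #  [on edge]
    (5,6)@(11, 13): e=[77,45,-12] → ·
  covered (14 px):
    · · · · · · ·
    · · · · · · ·
    · · · · · · ·
    · · # # · · ·
    · · # # # # ·
    · · # # # # ·
    · · # # # · ·
    · · # · · · ·
    · · · · · · ·
    · · · · · · ·

Answer: [0,30,90]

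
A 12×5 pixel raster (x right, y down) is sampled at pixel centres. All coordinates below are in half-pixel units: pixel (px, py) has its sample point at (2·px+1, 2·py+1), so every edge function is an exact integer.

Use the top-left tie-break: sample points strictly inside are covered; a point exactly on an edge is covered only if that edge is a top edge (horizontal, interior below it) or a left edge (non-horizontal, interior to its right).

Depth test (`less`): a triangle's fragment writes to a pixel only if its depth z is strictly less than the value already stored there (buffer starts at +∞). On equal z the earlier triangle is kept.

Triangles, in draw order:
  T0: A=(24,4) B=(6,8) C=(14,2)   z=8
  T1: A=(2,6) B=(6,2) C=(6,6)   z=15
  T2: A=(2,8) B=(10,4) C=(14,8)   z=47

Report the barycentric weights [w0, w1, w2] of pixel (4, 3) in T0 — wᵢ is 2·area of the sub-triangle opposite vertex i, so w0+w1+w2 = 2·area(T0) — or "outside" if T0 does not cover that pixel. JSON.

T0:
  2·area = 76
  edge (24, 4)→(6, 8): d=(-18,4) right/bottom  bias=-1
  edge (6, 8)→(14, 2): d=(8,-6) top-left  bias=+0
  edge (14, 2)→(24, 4): d=(10,2) right/bottom  bias=-1
    (4,0)@(9, 1): e=[114,-38,0] → ·  [on edge]
    (6,1)@(13, 3): e=[62,2,12] → #
    (7,1)@(15, 3): e=[54,14,8] → #
    (8,1)@(17, 3): e=[46,26,4] → #
    (9,1)@(19, 3): e=[38,38,0] → ·  [on edge]
    (5,2)@(11, 5): e=[34,6,36] → #
    (9,2)@(19, 5): e=[2,54,20] → #
    (10,2)@(21, 5): e=[-6,66,16] → ·
    (4,3)@(9, 7): e=[6,10,60] → #
    (5,3)@(11, 7): e=[-2,22,56] → ·
    (6,3)@(13, 7): e=[-10,34,52] → ·
    (7,3)@(15, 7): e=[-18,46,48] → ·
  covered (9 px):
    · · · · · · · · · · · ·
    · · · · · · # # # · · ·
    · · · · · # # # # # · ·
    · · · · # · · · · · · ·
    · · · · · · · · · · · ·
T1:
  2·area = 16
  edge (2, 6)→(6, 2): d=(4,-4) top-left  bias=+0
  edge (6, 2)→(6, 6): d=(0,4) right/bottom  bias=-1
  edge (6, 6)→(2, 6): d=(-4,0) right/bottom  bias=-1
    (3,0)@(7, 1): e=[0,-4,20] → ·  [on edge]
    (2,1)@(5, 3): e=[0,4,12] → #  [on edge]
    (3,1)@(7, 3): e=[8,-4,12] → ·
    (1,2)@(3, 5): e=[0,12,4] → #  [on edge]
    (3,2)@(7, 5): e=[16,-4,4] → ·
    (0,3)@(1, 7): e=[0,20,-4] → ·  [on edge]
    (1,3)@(3, 7): e=[8,12,-4] → ·
    (2,3)@(5, 7): e=[16,4,-4] → ·
  covered (3 px):
    · · · · · · · · · · · ·
    · · # · · · · · · · · ·
    · # # · · · · · · · · ·
    · · · · · · · · · · · ·
    · · · · · · · · · · · ·
T2:
  2·area = 48
  edge (2, 8)→(10, 4): d=(8,-4) top-left  bias=+0
  edge (10, 4)→(14, 8): d=(4,4) right/bottom  bias=-1
  edge (14, 8)→(2, 8): d=(-12,0) right/bottom  bias=-1
    (3,0)@(7, 1): e=[-36,0,84] → ·  [on edge]
    (4,1)@(9, 3): e=[-12,0,60] → ·  [on edge]
    (4,2)@(9, 5): e=[4,8,36] → #
    (5,2)@(11, 5): e=[12,0,36] → ·  [on edge]
    (2,3)@(5, 7): e=[4,32,12] → #
    (3,3)@(7, 7): e=[12,24,12] → #
    (5,3)@(11, 7): e=[28,8,12] → #
    (6,3)@(13, 7): e=[36,0,12] → ·  [on edge]
    (2,4)@(5, 9): e=[20,40,-12] → ·
    (3,4)@(7, 9): e=[28,32,-12] → ·
    (4,4)@(9, 9): e=[36,24,-12] → ·
    (5,4)@(11, 9): e=[44,16,-12] → ·
    (7,4)@(15, 9): e=[60,0,-12] → ·  [on edge]
  covered (5 px):
    · · · · · · · · · · · ·
    · · · · · · · · · · · ·
    · · · · # · · · · · · ·
    · · # # # # · · · · · ·
    · · · · · · · · · · · ·

Final: [10,60,6]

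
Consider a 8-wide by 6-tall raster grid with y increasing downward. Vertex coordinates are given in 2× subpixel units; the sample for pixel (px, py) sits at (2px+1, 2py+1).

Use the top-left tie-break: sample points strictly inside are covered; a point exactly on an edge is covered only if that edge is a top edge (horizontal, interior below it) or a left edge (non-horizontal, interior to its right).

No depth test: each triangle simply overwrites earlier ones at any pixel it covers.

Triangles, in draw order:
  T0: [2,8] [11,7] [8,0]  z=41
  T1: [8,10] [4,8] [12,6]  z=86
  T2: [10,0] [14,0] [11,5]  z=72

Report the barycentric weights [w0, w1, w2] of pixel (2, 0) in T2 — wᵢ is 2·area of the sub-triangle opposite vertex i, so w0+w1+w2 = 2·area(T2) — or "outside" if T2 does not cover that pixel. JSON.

T0:
  2·area = 66  (B↔C swapped to make it positive)
  edge (2, 8)→(8, 0): d=(6,-8) top-left  bias=+0
  edge (8, 0)→(11, 7): d=(3,7) right/bottom  bias=-1
  edge (11, 7)→(2, 8): d=(-9,1) right/bottom  bias=-1
    (3,1)@(7, 3): e=[10,16,40] → █
    (4,1)@(9, 3): e=[26,2,38] → █
    (5,1)@(11, 3): e=[42,-12,36] → ·
    (2,2)@(5, 5): e=[6,36,24] → █
    (5,2)@(11, 5): e=[54,-6,18] → ·
    (1,3)@(3, 7): e=[2,56,8] → █
    (5,3)@(11, 7): e=[66,0,0] → ·  [on edge]
    (1,4)@(3, 9): e=[14,62,-10] → ·
    (2,4)@(5, 9): e=[30,48,-12] → ·
    (3,4)@(7, 9): e=[46,34,-14] → ·
    (4,4)@(9, 9): e=[62,20,-16] → ·
  covered (9 px):
    · · · · · · · ·
    · · · █ █ · · ·
    · · █ █ █ · · ·
    · █ █ █ █ · · ·
    · · · · · · · ·
    · · · · · · · ·
T1:
  2·area = 24
  edge (8, 10)→(4, 8): d=(-4,-2) top-left  bias=+0
  edge (4, 8)→(12, 6): d=(8,-2) top-left  bias=+0
  edge (12, 6)→(8, 10): d=(-4,4) right/bottom  bias=-1
    (7,1)@(15, 3): e=[42,-18,0] → ·  [on edge]
    (6,2)@(13, 5): e=[30,-6,0] → ·  [on edge]
    (4,3)@(9, 7): e=[14,2,8] → █
    (5,3)@(11, 7): e=[18,6,0] → ·  [on edge]
    (3,4)@(7, 9): e=[2,14,8] → █
    (4,4)@(9, 9): e=[6,18,0] → ·  [on edge]
    (3,5)@(7, 11): e=[-6,30,0] → ·  [on edge]
  covered (2 px):
    · · · · · · · ·
    · · · · · · · ·
    · · · · · · · ·
    · · · · █ · · ·
    · · · █ · · · ·
    · · · · · · · ·
T2:
  2·area = 20
  edge (10, 0)→(14, 0): d=(4,0) top-left  bias=+0
  edge (14, 0)→(11, 5): d=(-3,5) right/bottom  bias=-1
  edge (11, 5)→(10, 0): d=(-1,-5) top-left  bias=+0
    (5,0)@(11, 1): e=[4,12,4] → █
    (6,0)@(13, 1): e=[4,2,14] → █
    (7,0)@(15, 1): e=[4,-8,24] → ·
    (5,1)@(11, 3): e=[12,6,2] → █
    (6,1)@(13, 3): e=[12,-4,12] → ·
    (5,2)@(11, 5): e=[20,0,0] → ·  [on edge]
  covered (3 px):
    · · · · · █ █ ·
    · · · · · █ · ·
    · · · · · · · ·
    · · · · · · · ·
    · · · · · · · ·
    · · · · · · · ·

Answer: "outside"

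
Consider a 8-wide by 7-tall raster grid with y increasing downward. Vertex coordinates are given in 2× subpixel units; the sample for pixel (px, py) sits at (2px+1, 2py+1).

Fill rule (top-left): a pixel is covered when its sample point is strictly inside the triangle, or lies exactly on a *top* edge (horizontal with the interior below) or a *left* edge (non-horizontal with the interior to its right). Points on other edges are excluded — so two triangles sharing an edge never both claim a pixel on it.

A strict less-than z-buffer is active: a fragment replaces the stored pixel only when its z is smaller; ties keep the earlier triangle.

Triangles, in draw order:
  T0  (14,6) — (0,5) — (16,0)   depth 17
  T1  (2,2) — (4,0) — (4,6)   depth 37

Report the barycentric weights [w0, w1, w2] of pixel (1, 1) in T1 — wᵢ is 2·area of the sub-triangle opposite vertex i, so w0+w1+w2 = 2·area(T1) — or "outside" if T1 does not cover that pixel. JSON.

T0:
  2·area = 86
  edge (14, 6)→(0, 5): d=(-14,-1) top-left  bias=+0
  edge (0, 5)→(16, 0): d=(16,-5) top-left  bias=+0
  edge (16, 0)→(14, 6): d=(-2,6) right/bottom  bias=-1
    (6,0)@(13, 1): e=[69,1,16] → █
    (7,0)@(15, 1): e=[71,11,4] → █
    (3,1)@(7, 3): e=[35,3,48] → █
    (4,1)@(9, 3): e=[37,13,36] → █
    (5,1)@(11, 3): e=[39,23,24] → █
    (7,1)@(15, 3): e=[43,43,0] → ·  [on edge]
    (0,2)@(1, 5): e=[1,5,80] → █
    (1,2)@(3, 5): e=[3,15,68] → █
    (2,2)@(5, 5): e=[5,25,56] → █
    (7,2)@(15, 5): e=[15,75,-4] → ·
    (0,3)@(1, 7): e=[-27,37,76] → ·
    (1,3)@(3, 7): e=[-25,47,64] → ·
    (6,4)@(13, 9): e=[-43,129,0] → ·  [on edge]
  covered (13 px):
    · · · · · · █ █
    · · · █ █ █ █ ·
    █ █ █ █ █ █ █ ·
    · · · · · · · ·
    · · · · · · · ·
    · · · · · · · ·
    · · · · · · · ·
T1:
  2·area = 12
  edge (2, 2)→(4, 0): d=(2,-2) top-left  bias=+0
  edge (4, 0)→(4, 6): d=(0,6) right/bottom  bias=-1
  edge (4, 6)→(2, 2): d=(-2,-4) top-left  bias=+0
    (1,0)@(3, 1): e=[0,6,6] → █  [on edge]
    (2,0)@(5, 1): e=[4,-6,14] → ·
    (0,1)@(1, 3): e=[0,18,-6] → ·  [on edge]
    (1,1)@(3, 3): e=[4,6,2] → █
    (2,1)@(5, 3): e=[8,-6,10] → ·
    (1,2)@(3, 5): e=[8,6,-2] → ·
  covered (2 px):
    · █ · · · · · ·
    · █ · · · · · ·
    · · · · · · · ·
    · · · · · · · ·
    · · · · · · · ·
    · · · · · · · ·
    · · · · · · · ·

Result: [6,2,4]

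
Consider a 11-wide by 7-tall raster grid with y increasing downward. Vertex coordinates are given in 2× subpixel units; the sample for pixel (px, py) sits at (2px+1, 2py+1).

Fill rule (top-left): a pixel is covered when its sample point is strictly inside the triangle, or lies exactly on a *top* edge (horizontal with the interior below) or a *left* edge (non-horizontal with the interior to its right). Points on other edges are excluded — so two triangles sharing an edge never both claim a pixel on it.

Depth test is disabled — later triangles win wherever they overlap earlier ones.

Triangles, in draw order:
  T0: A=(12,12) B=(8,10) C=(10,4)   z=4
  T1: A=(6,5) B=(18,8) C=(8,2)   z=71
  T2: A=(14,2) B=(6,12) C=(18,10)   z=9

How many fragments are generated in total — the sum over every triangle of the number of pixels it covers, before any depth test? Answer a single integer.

T0:
  2·area = 28
  edge (12, 12)→(8, 10): d=(-4,-2) top-left  bias=+0
  edge (8, 10)→(10, 4): d=(2,-6) top-left  bias=+0
  edge (10, 4)→(12, 12): d=(2,8) right/bottom  bias=-1
    (5,0)@(11, 1): e=[42,0,-14] → ·  [on edge]
    (4,3)@(9, 7): e=[14,0,14] → █  [on edge]
    (5,3)@(11, 7): e=[18,12,-2] → ·
    (4,4)@(9, 9): e=[6,4,18] → █
    (5,4)@(11, 9): e=[10,16,2] → █
    (6,4)@(13, 9): e=[14,28,-14] → ·
    (4,5)@(9, 11): e=[-2,8,22] → ·
    (5,5)@(11, 11): e=[2,20,6] → █
    (6,5)@(13, 11): e=[6,32,-10] → ·
    (3,6)@(7, 13): e=[-14,0,42] → ·  [on edge]
    (5,6)@(11, 13): e=[-6,24,10] → ·
  covered (4 px):
    · · · · · · · · · · ·
    · · · · · · · · · · ·
    · · · · · · · · · · ·
    · · · · █ · · · · · ·
    · · · · █ █ · · · · ·
    · · · · · █ · · · · ·
    · · · · · · · · · · ·
T1:
  2·area = 42  (B↔C swapped to make it positive)
  edge (6, 5)→(8, 2): d=(2,-3) top-left  bias=+0
  edge (8, 2)→(18, 8): d=(10,6) right/bottom  bias=-1
  edge (18, 8)→(6, 5): d=(-12,-3) top-left  bias=+0
    (4,1)@(9, 3): e=[5,4,33] → █
    (5,1)@(11, 3): e=[11,-8,39] → ·
    (3,2)@(7, 5): e=[3,36,3] → █
    (5,2)@(11, 5): e=[15,12,15] → █
    (6,2)@(13, 5): e=[21,0,21] → ·  [on edge]
    (3,3)@(7, 7): e=[7,56,-21] → ·
    (4,3)@(9, 7): e=[13,44,-15] → ·
    (5,3)@(11, 7): e=[19,32,-9] → ·
    (7,3)@(15, 7): e=[31,8,3] → █
    (8,3)@(17, 7): e=[37,-4,9] → ·
    (7,4)@(15, 9): e=[35,28,-21] → ·
  covered (5 px):
    · · · · · · · · · · ·
    · · · · █ · · · · · ·
    · · · █ █ █ · · · · ·
    · · · · · · · █ · · ·
    · · · · · · · · · · ·
    · · · · · · · · · · ·
    · · · · · · · · · · ·
T2:
  2·area = 104  (B↔C swapped to make it positive)
  edge (14, 2)→(18, 10): d=(4,8) right/bottom  bias=-1
  edge (18, 10)→(6, 12): d=(-12,2) right/bottom  bias=-1
  edge (6, 12)→(14, 2): d=(8,-10) top-left  bias=+0
    (6,2)@(13, 5): e=[20,70,14] → █
    (7,2)@(15, 5): e=[4,66,34] → █
    (8,2)@(17, 5): e=[-12,62,54] → ·
    (5,3)@(11, 7): e=[44,50,10] → █
    (8,3)@(17, 7): e=[-4,38,70] → ·
    (4,4)@(9, 9): e=[68,30,6] → █
    (8,4)@(17, 9): e=[4,14,86] → █
    (9,4)@(19, 9): e=[-12,10,106] → ·
    (3,5)@(7, 11): e=[92,10,2] → █
    (6,5)@(13, 11): e=[44,-2,62] → ·
    (7,5)@(15, 11): e=[28,-6,82] → ·
    (8,5)@(17, 11): e=[12,-10,102] → ·
  covered (13 px):
    · · · · · · · · · · ·
    · · · · · · · · · · ·
    · · · · · · █ █ · · ·
    · · · · · █ █ █ · · ·
    · · · · █ █ █ █ █ · ·
    · · · █ █ █ · · · · ·
    · · · · · · · · · · ·

Final: 22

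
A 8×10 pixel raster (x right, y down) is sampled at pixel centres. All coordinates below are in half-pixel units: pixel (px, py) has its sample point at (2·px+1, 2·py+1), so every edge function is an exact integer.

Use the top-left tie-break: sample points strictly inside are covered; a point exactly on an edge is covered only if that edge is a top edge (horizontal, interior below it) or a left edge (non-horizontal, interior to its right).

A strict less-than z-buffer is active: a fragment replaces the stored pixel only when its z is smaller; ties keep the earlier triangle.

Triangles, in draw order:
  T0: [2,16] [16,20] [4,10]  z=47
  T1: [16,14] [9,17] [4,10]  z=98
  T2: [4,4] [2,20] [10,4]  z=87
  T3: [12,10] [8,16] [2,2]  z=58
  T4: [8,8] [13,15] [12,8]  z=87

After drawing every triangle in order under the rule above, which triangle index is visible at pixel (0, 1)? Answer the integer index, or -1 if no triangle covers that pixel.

T0:
  2·area = 92  (B↔C swapped to make it positive)
  edge (2, 16)→(4, 10): d=(2,-6) top-left  bias=+0
  edge (4, 10)→(16, 20): d=(12,10) right/bottom  bias=-1
  edge (16, 20)→(2, 16): d=(-14,-4) top-left  bias=+0
    (3,0)@(7, 1): e=[0,-138,230] → ·  [on edge]
    (2,3)@(5, 7): e=[0,-46,138] → ·  [on edge]
    (2,5)@(5, 11): e=[8,2,82] → #
    (3,5)@(7, 11): e=[20,-18,90] → ·
    (1,6)@(3, 13): e=[0,46,46] → #  [on edge]
    (3,6)@(7, 13): e=[24,6,62] → #
    (4,6)@(9, 13): e=[36,-14,70] → ·
    (1,7)@(3, 15): e=[4,70,18] → #
    (4,7)@(9, 15): e=[40,10,42] → #
    (5,7)@(11, 15): e=[52,-10,50] → ·
    (1,8)@(3, 17): e=[8,94,-10] → ·
    (2,8)@(5, 17): e=[20,74,-2] → ·
    (0,9)@(1, 19): e=[0,138,-46] → ·  [on edge]
  covered (12 px):
    · · · · · · · ·
    · · · · · · · ·
    · · · · · · · ·
    · · · · · · · ·
    · · · · · · · ·
    · · # · · · · ·
    · # # # · · · ·
    · # # # # · · ·
    · · · # # # · ·
    · · · · · · # ·
T1:
  2·area = 64
  edge (16, 14)→(9, 17): d=(-7,3) right/bottom  bias=-1
  edge (9, 17)→(4, 10): d=(-5,-7) top-left  bias=+0
  edge (4, 10)→(16, 14): d=(12,4) right/bottom  bias=-1
    (0,4)@(1, 9): e=[80,-16,0] → ·  [on edge]
    (2,5)@(5, 11): e=[54,2,8] → #
    (3,5)@(7, 11): e=[48,16,0] → ·  [on edge]
    (2,6)@(5, 13): e=[40,-8,32] → ·
    (3,6)@(7, 13): e=[34,6,24] → #
    (4,6)@(9, 13): e=[28,20,16] → #
    (5,6)@(11, 13): e=[22,34,8] → #
    (6,6)@(13, 13): e=[16,48,0] → ·  [on edge]
    (3,7)@(7, 15): e=[20,-4,48] → ·
    (4,7)@(9, 15): e=[14,10,40] → #
    (6,7)@(13, 15): e=[2,38,24] → #
    (7,7)@(15, 15): e=[-4,52,16] → ·
    (4,8)@(9, 17): e=[0,0,64] → ·  [on edge]
  covered (7 px):
    · · · · · · · ·
    · · · · · · · ·
    · · · · · · · ·
    · · · · · · · ·
    · · · · · · · ·
    · · # · · · · ·
    · · · # # # · ·
    · · · · # # # ·
    · · · · · · · ·
    · · · · · · · ·
T2:
  2·area = 96  (B↔C swapped to make it positive)
  edge (4, 4)→(10, 4): d=(6,0) top-left  bias=+0
  edge (10, 4)→(2, 20): d=(-8,16) right/bottom  bias=-1
  edge (2, 20)→(4, 4): d=(2,-16) top-left  bias=+0
    (2,2)@(5, 5): e=[6,72,18] → #
    (3,2)@(7, 5): e=[6,40,50] → #
    (4,2)@(9, 5): e=[6,8,82] → #
    (5,2)@(11, 5): e=[6,-24,114] → ·
    (2,3)@(5, 7): e=[18,56,22] → #
    (4,3)@(9, 7): e=[18,-8,86] → ·
    (2,4)@(5, 9): e=[30,40,26] → #
    (4,4)@(9, 9): e=[30,-24,90] → ·
    (2,5)@(5, 11): e=[42,24,30] → #
    (3,5)@(7, 11): e=[42,-8,62] → ·
    (1,6)@(3, 13): e=[54,40,2] → #
    (3,6)@(7, 13): e=[54,-24,66] → ·
  covered (12 px):
    · · · · · · · ·
    · · · · · · · ·
    · · # # # · · ·
    · · # # · · · ·
    · · # # · · · ·
    · · # · · · · ·
    · # # · · · · ·
    · # · · · · · ·
    · # · · · · · ·
    · · · · · · · ·
T3:
  2·area = 92
  edge (12, 10)→(8, 16): d=(-4,6) right/bottom  bias=-1
  edge (8, 16)→(2, 2): d=(-6,-14) top-left  bias=+0
  edge (2, 2)→(12, 10): d=(10,8) right/bottom  bias=-1
    (1,1)@(3, 3): e=[82,8,2] → #
    (2,1)@(5, 3): e=[70,36,-14] → ·
    (1,2)@(3, 5): e=[74,-4,22] → ·
    (2,2)@(5, 5): e=[62,24,6] → #
    (3,2)@(7, 5): e=[50,52,-10] → ·
    (2,3)@(5, 7): e=[54,12,26] → #
    (3,3)@(7, 7): e=[42,40,10] → #
    (4,3)@(9, 7): e=[30,68,-6] → ·
    (2,4)@(5, 9): e=[46,0,46] → #  [on edge]
    (4,4)@(9, 9): e=[22,56,14] → #
    (5,4)@(11, 9): e=[10,84,-2] → ·
    (2,5)@(5, 11): e=[38,-12,66] → ·
  covered (12 px):
    · · · · · · · ·
    · # · · · · · ·
    · · # · · · · ·
    · · # # · · · ·
    · · # # # · · ·
    · · · # # # · ·
    · · · # # · · ·
    · · · · · · · ·
    · · · · · · · ·
    · · · · · · · ·
T4:
  2·area = 28  (B↔C swapped to make it positive)
  edge (8, 8)→(12, 8): d=(4,0) top-left  bias=+0
  edge (12, 8)→(13, 15): d=(1,7) right/bottom  bias=-1
  edge (13, 15)→(8, 8): d=(-5,-7) top-left  bias=+0
    (1,0)@(3, 1): e=[-28,56,0] → ·  [on edge]
    (5,0)@(11, 1): e=[-28,0,56] → ·  [on edge]
    (4,4)@(9, 9): e=[4,22,2] → #
    (5,4)@(11, 9): e=[4,8,16] → #
    (6,4)@(13, 9): e=[4,-6,30] → ·
    (4,5)@(9, 11): e=[12,24,-8] → ·
    (5,5)@(11, 11): e=[12,10,6] → #
    (6,5)@(13, 11): e=[12,-4,20] → ·
    (5,6)@(11, 13): e=[20,12,-4] → ·
    (6,7)@(13, 15): e=[28,0,0] → ·  [on edge]
  covered (3 px):
    · · · · · · · ·
    · · · · · · · ·
    · · · · · · · ·
    · · · · · · · ·
    · · · · # # · ·
    · · · · · # · ·
    · · · · · · · ·
    · · · · · · · ·
    · · · · · · · ·
    · · · · · · · ·

Z-buffer (winner per pixel, '.' = empty):
  . . . . . . . .
  . 3 . . . . . .
  . . 3 2 2 . . .
  . . 3 3 . . . .
  . . 3 3 3 4 . .
  . . 0 3 3 3 . .
  . 0 0 0 3 1 . .
  . 0 0 0 0 1 1 .
  . 2 . 0 0 0 . .
  . . . . . . 0 .

Final: -1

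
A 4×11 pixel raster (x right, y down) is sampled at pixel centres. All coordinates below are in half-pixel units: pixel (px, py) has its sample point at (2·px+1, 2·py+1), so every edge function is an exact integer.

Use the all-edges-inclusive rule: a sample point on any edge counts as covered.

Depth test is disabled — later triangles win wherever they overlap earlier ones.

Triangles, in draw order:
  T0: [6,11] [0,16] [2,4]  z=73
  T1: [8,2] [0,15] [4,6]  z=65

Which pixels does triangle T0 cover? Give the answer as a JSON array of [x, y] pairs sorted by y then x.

T0:
  2·area = 62
  edge (6, 11)→(0, 16): d=(-6,5) inclusive
  edge (0, 16)→(2, 4): d=(2,-12) inclusive
  edge (2, 4)→(6, 11): d=(4,7) inclusive
    (1,3)@(3, 7): e=[39,18,5] → █
    (2,3)@(5, 7): e=[29,42,-9] → ·
    (1,4)@(3, 9): e=[27,22,13] → █
    (2,4)@(5, 9): e=[17,46,-1] → ·
    (0,5)@(1, 11): e=[25,2,35] → █
    (2,5)@(5, 11): e=[5,50,7] → █
    (3,5)@(7, 11): e=[-5,74,-7] → ·
    (0,6)@(1, 13): e=[13,6,43] → █
    (2,6)@(5, 13): e=[-7,54,15] → ·
    (0,7)@(1, 15): e=[1,10,51] → █
    (1,7)@(3, 15): e=[-9,34,37] → ·
    (0,8)@(1, 17): e=[-11,14,59] → ·
  covered (8 px):
    · · · ·
    · · · ·
    · · · ·
    · █ · ·
    · █ · ·
    █ █ █ ·
    █ █ · ·
    █ · · ·
    · · · ·
    · · · ·
    · · · ·
T1:
  2·area = 20
  edge (8, 2)→(0, 15): d=(-8,13) inclusive
  edge (0, 15)→(4, 6): d=(4,-9) inclusive
  edge (4, 6)→(8, 2): d=(4,-4) inclusive
    (3,1)@(7, 3): e=[5,15,0] → █  [on edge]
    (2,2)@(5, 5): e=[15,5,0] → █  [on edge]
    (3,2)@(7, 5): e=[-11,23,8] → ·
    (1,3)@(3, 7): e=[25,-5,0] → ·  [on edge]
    (2,3)@(5, 7): e=[-1,13,8] → ·
    (0,4)@(1, 9): e=[35,-15,0] → ·  [on edge]
    (1,4)@(3, 9): e=[9,3,8] → █
    (2,4)@(5, 9): e=[-17,21,16] → ·
    (1,5)@(3, 11): e=[-7,11,16] → ·
    (0,6)@(1, 13): e=[3,1,16] → █
    (1,6)@(3, 13): e=[-23,19,24] → ·
    (0,7)@(1, 15): e=[-13,9,24] → ·
  covered (4 px):
    · · · ·
    · · · █
    · · █ ·
    · · · ·
    · █ · ·
    · · · ·
    █ · · ·
    · · · ·
    · · · ·
    · · · ·
    · · · ·

Result: [[1,3],[1,4],[0,5],[1,5],[2,5],[0,6],[1,6],[0,7]]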